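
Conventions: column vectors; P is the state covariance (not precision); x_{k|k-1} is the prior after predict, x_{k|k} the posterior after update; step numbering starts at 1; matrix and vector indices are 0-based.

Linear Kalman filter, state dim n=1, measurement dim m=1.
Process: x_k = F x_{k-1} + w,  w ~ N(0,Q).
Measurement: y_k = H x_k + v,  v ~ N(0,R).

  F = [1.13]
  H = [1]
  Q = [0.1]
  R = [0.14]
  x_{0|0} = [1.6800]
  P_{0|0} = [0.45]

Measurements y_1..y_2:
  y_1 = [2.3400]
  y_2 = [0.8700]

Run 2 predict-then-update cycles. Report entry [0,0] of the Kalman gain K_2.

step 1: x^-=[1.8984]  P^-=[0.6746]  S=[0.8146]  K=[0.8281]  nu=[0.4416]  x^+=[2.2641]  P^+=[0.1159]
step 2: x^-=[2.5584]  P^-=[0.2480]  S=[0.3880]  K=[0.6392]  nu=[-1.6884]  x^+=[1.4792]  P^+=[0.0895]

K[0,0] = 0.6392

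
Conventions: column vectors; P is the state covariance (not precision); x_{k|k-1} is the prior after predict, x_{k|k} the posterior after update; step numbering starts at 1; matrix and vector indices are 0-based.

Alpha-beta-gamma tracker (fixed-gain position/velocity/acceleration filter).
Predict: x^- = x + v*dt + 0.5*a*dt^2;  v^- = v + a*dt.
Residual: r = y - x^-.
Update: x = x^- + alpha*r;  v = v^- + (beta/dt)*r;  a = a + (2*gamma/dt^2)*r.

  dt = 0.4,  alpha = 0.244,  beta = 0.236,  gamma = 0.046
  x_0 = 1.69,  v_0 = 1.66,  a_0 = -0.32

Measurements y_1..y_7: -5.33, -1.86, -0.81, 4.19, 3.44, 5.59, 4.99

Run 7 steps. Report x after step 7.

step 1: x_pred=2.3284  r=-7.6584  x^+=0.4598  v^+=-2.9865  a^+=-4.7236
step 2: x_pred=-1.1127  r=-0.7473  x^+=-1.2951  v^+=-5.3168  a^+=-5.1533
step 3: x_pred=-3.8340  r=3.0240  x^+=-3.0962  v^+=-5.5939  a^+=-3.4144
step 4: x_pred=-5.6069  r=9.7969  x^+=-3.2164  v^+=-1.1795  a^+=2.2188
step 5: x_pred=-3.5108  r=6.9508  x^+=-1.8148  v^+=3.8089  a^+=6.2154
step 6: x_pred=0.2060  r=5.3840  x^+=1.5197  v^+=9.4716  a^+=9.3112
step 7: x_pred=6.0533  r=-1.0633  x^+=5.7938  v^+=12.5688  a^+=8.6998

x_post = 5.7938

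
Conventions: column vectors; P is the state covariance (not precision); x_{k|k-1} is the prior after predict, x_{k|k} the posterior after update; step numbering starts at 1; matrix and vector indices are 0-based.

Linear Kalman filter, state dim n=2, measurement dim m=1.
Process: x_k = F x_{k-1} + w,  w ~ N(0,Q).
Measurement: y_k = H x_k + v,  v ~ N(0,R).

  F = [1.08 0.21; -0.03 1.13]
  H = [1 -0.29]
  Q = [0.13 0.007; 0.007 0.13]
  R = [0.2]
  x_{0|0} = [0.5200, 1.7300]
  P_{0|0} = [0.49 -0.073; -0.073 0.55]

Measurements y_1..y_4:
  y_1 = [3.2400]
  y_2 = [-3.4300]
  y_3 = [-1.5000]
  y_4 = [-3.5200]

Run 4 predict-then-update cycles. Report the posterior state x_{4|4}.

step 1: x^-=[0.9249, 1.9393]  P^-=[0.6927 0.0330; 0.0330 0.8377]  S=[0.9440]  K=[0.7236; -0.2224]  nu=[2.8775]  x^+=[3.0072, 1.2994]  P^+=[0.1984 0.1849; 0.1849 0.7910]
step 2: x^-=[3.5206, 1.3781]  P^-=[0.4801 0.4128; 0.4128 1.1277]  S=[0.5355]  K=[0.6730; 0.1601]  nu=[-6.5510]  x^+=[-0.8881, 0.3291]  P^+=[0.2376 0.3551; 0.3551 1.1139]
step 3: x^-=[-0.8900, 0.3985]  P^-=[0.6173 0.6947; 0.6947 1.5285]  S=[0.5429]  K=[0.7659; 0.4632]  nu=[-0.4944]  x^+=[-1.2687, 0.1695]  P^+=[0.2988 0.5021; 0.5021 1.4121]
step 4: x^-=[-1.3346, 0.2296]  P^-=[0.7686 0.9420; 0.9420 1.8993]  S=[0.5819]  K=[0.8513; 0.6724]  nu=[-2.1188]  x^+=[-3.1383, -1.1950]  P^+=[0.3469 0.6090; 0.6090 1.6362]

x_post = [-3.1383, -1.1950]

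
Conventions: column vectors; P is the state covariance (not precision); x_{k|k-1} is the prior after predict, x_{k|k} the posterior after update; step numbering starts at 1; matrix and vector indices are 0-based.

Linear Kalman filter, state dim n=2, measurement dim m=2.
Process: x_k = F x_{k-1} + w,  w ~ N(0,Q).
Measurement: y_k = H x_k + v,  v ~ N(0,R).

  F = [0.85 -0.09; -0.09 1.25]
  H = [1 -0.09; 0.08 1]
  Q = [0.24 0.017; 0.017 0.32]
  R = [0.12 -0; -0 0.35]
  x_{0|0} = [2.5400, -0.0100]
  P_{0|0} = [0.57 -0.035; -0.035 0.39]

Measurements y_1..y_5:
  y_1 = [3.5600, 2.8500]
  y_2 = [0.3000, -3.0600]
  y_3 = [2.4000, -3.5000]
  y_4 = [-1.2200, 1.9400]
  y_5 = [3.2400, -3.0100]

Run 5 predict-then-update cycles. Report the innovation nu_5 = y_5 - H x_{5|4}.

innov = [3.5473, -3.1327]

step 1: x^-=[2.1599, -0.2411]  P^-=[0.6603 -0.1080; -0.1080 0.9419]  S=[0.8074 -0.1391; -0.1391 1.2788]  K=[0.8382 0.0481; -0.1151 0.7172]  nu=[1.3784, 2.9183]  x^+=[3.4555, 1.6933]  P^+=[0.1014 0.0087; 0.0087 0.2503]
step 2: x^-=[2.7848, 1.8057]  P^-=[0.3139 -0.0096; -0.0096 0.7100]  S=[0.4414 -0.0483; -0.0483 1.0605]  K=[0.7183 0.0474; -0.0938 0.6645]  nu=[-2.3223, -5.0885]  x^+=[0.8756, -1.3580]  P^+=[0.0871 0.0096; 0.0096 0.2318]
step 3: x^-=[0.8665, -1.7763]  P^-=[0.3033 -0.0054; -0.0054 0.6808]  S=[0.4298 -0.0424; -0.0424 1.0318]  K=[0.7115 0.0475; -0.0905 0.6556]  nu=[1.3737, -1.7931]  x^+=[1.7587, -3.0762]  P^+=[0.0863 0.0097; 0.0097 0.2287]
step 4: x^-=[1.7718, -4.0035]  P^-=[0.3027 -0.0049; -0.0049 0.6758]  S=[0.4290 -0.0415; -0.0415 1.0270]  K=[0.7111 0.0475; -0.0900 0.6541]  nu=[-3.3521, 5.8018]  x^+=[-0.3362, 0.0928]  P^+=[0.0862 0.0097; 0.0097 0.2281]
step 5: x^-=[-0.2942, 0.1463]  P^-=[0.3026 -0.0048; -0.0048 0.6750]  S=[0.4290 -0.0413; -0.0413 1.0261]  K=[0.7111 0.0475; -0.0899 0.6538]  nu=[3.5473, -3.1327]  x^+=[2.0794, -2.2207]  P^+=[0.0862 0.0097; 0.0097 0.2280]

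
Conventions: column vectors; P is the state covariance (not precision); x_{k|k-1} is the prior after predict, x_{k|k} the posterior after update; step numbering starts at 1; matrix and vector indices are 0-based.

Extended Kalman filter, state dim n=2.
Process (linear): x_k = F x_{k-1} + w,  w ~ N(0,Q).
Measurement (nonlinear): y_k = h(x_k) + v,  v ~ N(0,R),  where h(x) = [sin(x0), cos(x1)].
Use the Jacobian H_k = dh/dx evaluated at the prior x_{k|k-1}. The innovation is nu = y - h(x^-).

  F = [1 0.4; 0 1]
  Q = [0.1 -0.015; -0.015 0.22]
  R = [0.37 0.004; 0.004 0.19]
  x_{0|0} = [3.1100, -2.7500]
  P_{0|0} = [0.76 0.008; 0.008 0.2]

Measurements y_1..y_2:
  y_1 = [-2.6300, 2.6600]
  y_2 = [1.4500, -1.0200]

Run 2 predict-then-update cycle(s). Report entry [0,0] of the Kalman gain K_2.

K[0,0] = 0.0595

step 1: x^-=[2.0100, -2.7500]  P^-=[0.8984 0.0730; 0.0730 0.4200]  H_jac=[-0.4252 0.0000; 0.0000 0.3817]  S=[0.5324 -0.0078; -0.0078 0.2512]  K=[-0.7162 0.0885; -0.0489 0.6367]  nu=[-3.5351, 3.5843]  x^+=[4.8591, -0.2951]  P^+=[0.6223 0.0366; 0.0366 0.3164]
step 2: x^-=[4.7411, -0.2951]  P^-=[0.8022 0.1481; 0.1481 0.5364]  H_jac=[0.0287 0.0000; 0.0000 0.2909]  S=[0.3707 0.0052; 0.0052 0.2354]  K=[0.0595 0.1817; 0.0021 0.6628]  nu=[2.4496, -1.9768]  x^+=[4.5276, -1.6002]  P^+=[0.7930 0.1195; 0.1195 0.4330]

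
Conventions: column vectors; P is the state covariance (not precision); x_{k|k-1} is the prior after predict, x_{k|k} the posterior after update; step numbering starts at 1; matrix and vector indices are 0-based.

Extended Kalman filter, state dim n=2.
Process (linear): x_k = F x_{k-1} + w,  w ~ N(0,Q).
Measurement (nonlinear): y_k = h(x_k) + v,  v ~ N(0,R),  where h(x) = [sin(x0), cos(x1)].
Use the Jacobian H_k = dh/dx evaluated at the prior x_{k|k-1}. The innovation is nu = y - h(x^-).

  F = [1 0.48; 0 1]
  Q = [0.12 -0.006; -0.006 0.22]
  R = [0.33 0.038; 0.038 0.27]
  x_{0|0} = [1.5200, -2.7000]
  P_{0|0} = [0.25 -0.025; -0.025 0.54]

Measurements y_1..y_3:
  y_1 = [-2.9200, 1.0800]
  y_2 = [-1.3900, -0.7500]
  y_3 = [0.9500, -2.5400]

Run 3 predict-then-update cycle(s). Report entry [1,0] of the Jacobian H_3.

H_jac[1,0] = 0.0000

step 1: x^-=[0.2240, -2.7000]  P^-=[0.4704 0.2282; 0.2282 0.7600]  H_jac=[0.9750 0.0000; 0.0000 0.4274]  S=[0.7772 0.1331; 0.1331 0.4088]  K=[0.5817 0.0492; 0.1591 0.7427]  nu=[-3.1421, 1.9841]  x^+=[-1.5063, -1.7263]  P^+=[0.1988 0.0828; 0.0828 0.4834]
step 2: x^-=[-2.3349, -1.7263]  P^-=[0.5097 0.3088; 0.3088 0.7034]  H_jac=[-0.6919 0.0000; 0.0000 0.9879]  S=[0.5740 -0.1731; -0.1731 0.9565]  K=[-0.5481 0.2198; -0.1620 0.6972]  nu=[-0.6680, -0.5951]  x^+=[-2.0996, -2.0330]  P^+=[0.2493 0.0390; 0.0390 0.1843]
step 3: x^-=[-3.0754, -2.0330]  P^-=[0.4492 0.1214; 0.1214 0.4043]  H_jac=[-0.9978 0.0000; 0.0000 0.8951]  S=[0.7773 -0.0705; -0.0705 0.5939]  K=[-0.5662 0.1159; -0.1018 0.5972]  nu=[1.0161, -2.0941]  x^+=[-3.8933, -3.3871]  P^+=[0.1828 0.0109; 0.0109 0.1758]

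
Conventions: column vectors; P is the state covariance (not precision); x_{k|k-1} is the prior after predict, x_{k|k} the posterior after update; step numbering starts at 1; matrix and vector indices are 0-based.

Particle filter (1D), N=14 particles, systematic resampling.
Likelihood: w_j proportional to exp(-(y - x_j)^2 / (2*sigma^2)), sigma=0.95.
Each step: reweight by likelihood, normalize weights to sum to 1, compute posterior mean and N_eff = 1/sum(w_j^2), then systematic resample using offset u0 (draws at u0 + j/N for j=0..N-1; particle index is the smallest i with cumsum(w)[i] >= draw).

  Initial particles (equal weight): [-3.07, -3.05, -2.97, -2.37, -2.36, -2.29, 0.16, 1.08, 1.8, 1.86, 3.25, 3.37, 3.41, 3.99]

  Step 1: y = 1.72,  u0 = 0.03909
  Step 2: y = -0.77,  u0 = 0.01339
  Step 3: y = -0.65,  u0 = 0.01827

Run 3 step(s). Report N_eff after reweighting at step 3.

N_eff = 9.7279

step 1: w=[0.0000, 0.0000, 0.0000, 0.0000, 0.0000, 0.0000, 0.0683, 0.2097, 0.2622, 0.2603, 0.0719, 0.0582, 0.0541, 0.0151]  mean=1.8681  Neff=5.0797  idx=[6, 7, 7, 7, 8, 8, 8, 8, 9, 9, 9, 10, 11, 12]
step 2: w=[0.5002, 0.1213, 0.1213, 0.1213, 0.0208, 0.0208, 0.0208, 0.0208, 0.0175, 0.0175, 0.0175, 0.0001, 0.0001, 0.0001]  mean=0.7211  Neff=3.3669  idx=[0, 0, 0, 0, 0, 0, 0, 1, 1, 2, 2, 3, 4, 7]
step 3: w=[0.1180, 0.1180, 0.1180, 0.1180, 0.1180, 0.1180, 0.1180, 0.0323, 0.0323, 0.0323, 0.0323, 0.0323, 0.0061, 0.0061]  mean=0.3288  Neff=9.7279  idx=[0, 0, 1, 1, 2, 3, 3, 4, 4, 5, 6, 6, 8, 10]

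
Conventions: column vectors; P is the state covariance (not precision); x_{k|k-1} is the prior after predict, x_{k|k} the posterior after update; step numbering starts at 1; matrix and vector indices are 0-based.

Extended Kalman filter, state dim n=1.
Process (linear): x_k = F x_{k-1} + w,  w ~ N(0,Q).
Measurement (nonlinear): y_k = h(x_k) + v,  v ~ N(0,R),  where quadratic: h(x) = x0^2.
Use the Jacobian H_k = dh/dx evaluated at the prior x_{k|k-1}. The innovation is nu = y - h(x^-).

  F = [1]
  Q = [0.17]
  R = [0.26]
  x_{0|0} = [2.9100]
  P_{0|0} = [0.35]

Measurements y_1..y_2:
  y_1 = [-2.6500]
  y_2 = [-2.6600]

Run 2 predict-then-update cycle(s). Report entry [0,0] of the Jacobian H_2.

H_jac[0,0] = 2.0549

step 1: x^-=[2.9100]  P^-=[0.5200]  H_jac=[5.8200]  S=[17.8736]  K=[0.1693]  nu=[-11.1181]  x^+=[1.0275]  P^+=[0.0076]
step 2: x^-=[1.0275]  P^-=[0.1776]  H_jac=[2.0549]  S=[1.0098]  K=[0.3613]  nu=[-3.7157]  x^+=[-0.3152]  P^+=[0.0457]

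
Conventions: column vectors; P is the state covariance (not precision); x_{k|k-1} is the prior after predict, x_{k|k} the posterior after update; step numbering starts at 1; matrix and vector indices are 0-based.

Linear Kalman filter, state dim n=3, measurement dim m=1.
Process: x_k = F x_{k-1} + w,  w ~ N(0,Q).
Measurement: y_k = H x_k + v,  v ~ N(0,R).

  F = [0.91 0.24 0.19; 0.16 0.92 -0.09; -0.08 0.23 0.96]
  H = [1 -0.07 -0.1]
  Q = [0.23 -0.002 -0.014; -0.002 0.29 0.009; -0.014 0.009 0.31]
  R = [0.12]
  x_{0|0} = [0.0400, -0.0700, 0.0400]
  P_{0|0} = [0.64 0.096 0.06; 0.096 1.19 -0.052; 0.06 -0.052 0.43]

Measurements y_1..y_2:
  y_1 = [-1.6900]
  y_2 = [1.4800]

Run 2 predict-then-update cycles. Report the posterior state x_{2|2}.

step 1: x^-=[0.0272, -0.0616, 0.0191]  P^-=[0.9020 0.4196 0.1390; 0.4196 1.3522 0.1767; 0.1390 0.1767 0.7376]  S=[0.9519]  K=[0.9021; 0.3228; 0.0556]  nu=[-1.7196]  x^+=[-1.5240, -0.6166, -0.0765]  P^+=[0.1274 0.1424 0.0913; 0.1424 1.2531 0.1597; 0.0913 0.1597 0.7347]
step 2: x^-=[-1.5494, -0.8043, -0.0933]  P^-=[0.5425 0.4251 0.3291; 0.4251 1.3727 0.3562; 0.3291 0.3562 1.1054]  S=[0.5599]  K=[0.8570; 0.5240; 0.3458]  nu=[2.9638]  x^+=[0.9904, 0.7487, 0.9317]  P^+=[0.1313 0.1737 0.1632; 0.1737 1.2189 0.2547; 0.1632 0.2547 1.0385]

x_post = [0.9904, 0.7487, 0.9317]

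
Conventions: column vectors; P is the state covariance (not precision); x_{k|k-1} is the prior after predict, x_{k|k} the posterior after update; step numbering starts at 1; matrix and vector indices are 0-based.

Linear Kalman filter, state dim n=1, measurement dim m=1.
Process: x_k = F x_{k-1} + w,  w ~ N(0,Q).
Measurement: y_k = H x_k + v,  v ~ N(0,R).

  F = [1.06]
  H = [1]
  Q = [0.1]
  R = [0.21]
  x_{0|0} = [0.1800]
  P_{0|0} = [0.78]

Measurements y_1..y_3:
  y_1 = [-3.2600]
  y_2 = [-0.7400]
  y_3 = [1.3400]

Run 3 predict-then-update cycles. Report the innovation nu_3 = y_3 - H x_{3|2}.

step 1: x^-=[0.1908]  P^-=[0.9764]  S=[1.1864]  K=[0.8230]  nu=[-3.4508]  x^+=[-2.6492]  P^+=[0.1728]
step 2: x^-=[-2.8081]  P^-=[0.2942]  S=[0.5042]  K=[0.5835]  nu=[2.0681]  x^+=[-1.6014]  P^+=[0.1225]
step 3: x^-=[-1.6975]  P^-=[0.2377]  S=[0.4477]  K=[0.5309]  nu=[3.0375]  x^+=[-0.0848]  P^+=[0.1115]

innov = [3.0375]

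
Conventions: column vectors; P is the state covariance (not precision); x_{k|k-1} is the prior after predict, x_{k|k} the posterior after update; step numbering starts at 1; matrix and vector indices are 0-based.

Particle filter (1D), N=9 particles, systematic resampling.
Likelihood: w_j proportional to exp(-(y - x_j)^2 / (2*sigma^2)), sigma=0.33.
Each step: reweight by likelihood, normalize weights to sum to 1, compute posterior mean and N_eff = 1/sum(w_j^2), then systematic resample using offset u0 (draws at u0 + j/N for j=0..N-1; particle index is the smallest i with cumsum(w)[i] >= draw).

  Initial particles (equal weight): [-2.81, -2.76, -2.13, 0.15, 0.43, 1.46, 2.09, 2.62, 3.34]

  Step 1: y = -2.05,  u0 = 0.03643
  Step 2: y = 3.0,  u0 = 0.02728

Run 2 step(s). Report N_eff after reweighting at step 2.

step 1: w=[0.0618, 0.0867, 0.8515, 0.0000, 0.0000, 0.0000, 0.0000, 0.0000, 0.0000]  mean=-2.2266  Neff=1.3579  idx=[0, 1, 2, 2, 2, 2, 2, 2, 2]
step 2: w=[0.0000, 0.0000, 0.1429, 0.1429, 0.1429, 0.1429, 0.1429, 0.1429, 0.1429]  mean=-2.1300  Neff=7.0000  idx=[2, 2, 3, 4, 5, 6, 6, 7, 8]

N_eff = 7.0000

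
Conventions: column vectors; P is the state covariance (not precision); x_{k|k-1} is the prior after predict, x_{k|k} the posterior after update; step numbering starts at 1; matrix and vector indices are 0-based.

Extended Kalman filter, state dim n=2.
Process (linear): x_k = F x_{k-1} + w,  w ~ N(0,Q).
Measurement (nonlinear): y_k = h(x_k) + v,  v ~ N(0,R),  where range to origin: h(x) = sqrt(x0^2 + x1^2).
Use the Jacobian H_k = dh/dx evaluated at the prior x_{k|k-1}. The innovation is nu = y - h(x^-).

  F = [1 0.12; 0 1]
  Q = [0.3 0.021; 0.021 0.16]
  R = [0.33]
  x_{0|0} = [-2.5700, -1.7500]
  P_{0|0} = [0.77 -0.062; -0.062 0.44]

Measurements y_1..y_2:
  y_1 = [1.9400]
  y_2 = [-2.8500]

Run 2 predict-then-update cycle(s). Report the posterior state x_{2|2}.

x_post = [0.8533, 0.2597]

step 1: x^-=[-2.7800, -1.7500]  P^-=[1.0615 0.0118; 0.0118 0.6000]  H_jac=[-0.8463 -0.5327]  S=[1.2711]  K=[-0.7116; -0.2593]  nu=[-1.3450]  x^+=[-1.8229, -1.4012]  P^+=[0.4177 -0.2228; -0.2228 0.5145]
step 2: x^-=[-1.9910, -1.4012]  P^-=[0.6717 -0.1400; -0.1400 0.6745]  H_jac=[-0.8178 -0.5755]  S=[0.8708]  K=[-0.5382; -0.3143]  nu=[-5.2847]  x^+=[0.8533, 0.2597]  P^+=[0.4194 -0.2873; -0.2873 0.5885]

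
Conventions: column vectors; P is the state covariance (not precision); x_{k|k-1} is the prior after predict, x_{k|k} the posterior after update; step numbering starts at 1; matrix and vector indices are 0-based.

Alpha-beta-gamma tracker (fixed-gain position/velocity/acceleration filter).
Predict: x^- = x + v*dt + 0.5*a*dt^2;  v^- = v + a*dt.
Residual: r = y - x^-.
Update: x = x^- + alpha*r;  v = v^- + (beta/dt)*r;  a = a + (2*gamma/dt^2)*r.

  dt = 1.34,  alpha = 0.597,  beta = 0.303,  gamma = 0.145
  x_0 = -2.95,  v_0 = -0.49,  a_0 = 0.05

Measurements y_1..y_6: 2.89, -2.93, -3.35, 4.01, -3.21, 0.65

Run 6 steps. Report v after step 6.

v_post = -0.6310

step 1: x_pred=-3.5617  r=6.4517  x^+=0.2900  v^+=1.0359  a^+=1.0920
step 2: x_pred=2.6584  r=-5.5884  x^+=-0.6779  v^+=1.2355  a^+=0.1894
step 3: x_pred=1.1477  r=-4.4977  x^+=-1.5374  v^+=0.4723  a^+=-0.5370
step 4: x_pred=-1.3866  r=5.3966  x^+=1.8352  v^+=0.9730  a^+=0.3346
step 5: x_pred=3.4394  r=-6.6494  x^+=-0.5303  v^+=-0.0822  a^+=-0.7393
step 6: x_pred=-1.3041  r=1.9541  x^+=-0.1375  v^+=-0.6310  a^+=-0.4237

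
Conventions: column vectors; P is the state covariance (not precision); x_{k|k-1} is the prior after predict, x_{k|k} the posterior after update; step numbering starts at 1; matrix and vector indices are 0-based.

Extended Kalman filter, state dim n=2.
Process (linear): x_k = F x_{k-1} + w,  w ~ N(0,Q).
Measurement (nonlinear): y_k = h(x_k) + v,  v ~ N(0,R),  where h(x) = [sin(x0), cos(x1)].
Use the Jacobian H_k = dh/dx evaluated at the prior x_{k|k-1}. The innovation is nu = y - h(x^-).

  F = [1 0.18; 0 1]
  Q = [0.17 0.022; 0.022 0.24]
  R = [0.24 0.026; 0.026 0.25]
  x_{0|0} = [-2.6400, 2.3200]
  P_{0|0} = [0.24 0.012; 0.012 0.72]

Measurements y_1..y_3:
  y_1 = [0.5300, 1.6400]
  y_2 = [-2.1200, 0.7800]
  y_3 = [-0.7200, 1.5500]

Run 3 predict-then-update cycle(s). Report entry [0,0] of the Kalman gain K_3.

step 1: x^-=[-2.2224, 2.3200]  P^-=[0.4376 0.1636; 0.1636 0.9600]  H_jac=[-0.6065 0.0000; 0.0000 -0.7322]  S=[0.4010 0.0986; 0.0986 0.7647]  K=[-0.6438 -0.0736; -0.0220 -0.9164]  nu=[1.3251, 2.3211]  x^+=[-3.2464, 0.1639]  P^+=[0.2579 0.0480; 0.0480 0.3137]
step 2: x^-=[-3.2169, 0.1639]  P^-=[0.4554 0.1264; 0.1264 0.5537]  H_jac=[-0.9972 0.0000; 0.0000 -0.1632]  S=[0.6928 0.0466; 0.0466 0.2647]  K=[-0.6580 0.0378; -0.1610 -0.3129]  nu=[-2.1952, -0.2066]  x^+=[-1.7803, 0.5819]  P^+=[0.1574 0.0469; 0.0469 0.5051]
step 3: x^-=[-1.6755, 0.5819]  P^-=[0.3606 0.1598; 0.1598 0.7451]  H_jac=[-0.1046 0.0000; 0.0000 -0.5496]  S=[0.2439 0.0352; 0.0352 0.4751]  K=[-0.1293 -0.1753; 0.0564 -0.8662]  nu=[0.2745, 0.7146]  x^+=[-1.8363, -0.0216]  P^+=[0.3404 0.0859; 0.0859 0.3913]

K[0,0] = -0.1293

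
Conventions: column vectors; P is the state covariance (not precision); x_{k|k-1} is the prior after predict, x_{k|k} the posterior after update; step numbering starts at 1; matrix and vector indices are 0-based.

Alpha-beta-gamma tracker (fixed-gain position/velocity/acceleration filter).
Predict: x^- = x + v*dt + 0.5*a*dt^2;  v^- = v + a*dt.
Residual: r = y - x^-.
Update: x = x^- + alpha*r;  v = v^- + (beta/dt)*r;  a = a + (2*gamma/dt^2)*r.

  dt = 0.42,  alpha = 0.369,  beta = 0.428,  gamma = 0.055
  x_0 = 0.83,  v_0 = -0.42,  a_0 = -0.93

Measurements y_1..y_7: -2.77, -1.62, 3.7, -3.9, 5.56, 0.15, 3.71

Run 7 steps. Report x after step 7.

step 1: x_pred=0.5716  r=-3.3416  x^+=-0.6615  v^+=-4.2158  a^+=-3.0137
step 2: x_pred=-2.6979  r=1.0779  x^+=-2.3002  v^+=-4.3831  a^+=-2.3416
step 3: x_pred=-4.3476  r=8.0476  x^+=-1.3780  v^+=2.8343  a^+=2.6768
step 4: x_pred=0.0485  r=-3.9485  x^+=-1.4085  v^+=-0.0651  a^+=0.2146
step 5: x_pred=-1.4169  r=6.9769  x^+=1.1575  v^+=7.1349  a^+=4.5653
step 6: x_pred=4.5568  r=-4.4068  x^+=2.9307  v^+=4.5615  a^+=1.8173
step 7: x_pred=5.0068  r=-1.2968  x^+=4.5283  v^+=4.0032  a^+=1.0086

x_post = 4.5283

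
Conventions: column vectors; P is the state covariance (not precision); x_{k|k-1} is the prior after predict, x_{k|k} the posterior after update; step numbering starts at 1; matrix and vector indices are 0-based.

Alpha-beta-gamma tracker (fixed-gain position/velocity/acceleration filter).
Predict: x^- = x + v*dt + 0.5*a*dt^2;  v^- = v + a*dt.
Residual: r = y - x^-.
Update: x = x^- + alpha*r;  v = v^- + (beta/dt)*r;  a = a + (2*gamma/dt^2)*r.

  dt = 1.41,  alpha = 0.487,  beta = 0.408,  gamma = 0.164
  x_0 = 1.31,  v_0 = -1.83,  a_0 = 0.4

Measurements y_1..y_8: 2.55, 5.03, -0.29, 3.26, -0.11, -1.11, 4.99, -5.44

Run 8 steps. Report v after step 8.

step 1: x_pred=-0.8727  r=3.4227  x^+=0.7942  v^+=-0.2756  a^+=0.9647
step 2: x_pred=1.3645  r=3.6655  x^+=3.1496  v^+=2.1452  a^+=1.5694
step 3: x_pred=7.7345  r=-8.0245  x^+=3.8266  v^+=2.0362  a^+=0.2455
step 4: x_pred=6.9416  r=-3.6816  x^+=5.1487  v^+=1.3170  a^+=-0.3619
step 5: x_pred=6.6460  r=-6.7560  x^+=3.3558  v^+=-1.1481  a^+=-1.4765
step 6: x_pred=0.2693  r=-1.3793  x^+=-0.4024  v^+=-3.6291  a^+=-1.7040
step 7: x_pred=-7.2133  r=12.2033  x^+=-1.2703  v^+=-2.5006  a^+=0.3093
step 8: x_pred=-4.4887  r=-0.9513  x^+=-4.9520  v^+=-2.3398  a^+=0.1523

v_post = -2.3398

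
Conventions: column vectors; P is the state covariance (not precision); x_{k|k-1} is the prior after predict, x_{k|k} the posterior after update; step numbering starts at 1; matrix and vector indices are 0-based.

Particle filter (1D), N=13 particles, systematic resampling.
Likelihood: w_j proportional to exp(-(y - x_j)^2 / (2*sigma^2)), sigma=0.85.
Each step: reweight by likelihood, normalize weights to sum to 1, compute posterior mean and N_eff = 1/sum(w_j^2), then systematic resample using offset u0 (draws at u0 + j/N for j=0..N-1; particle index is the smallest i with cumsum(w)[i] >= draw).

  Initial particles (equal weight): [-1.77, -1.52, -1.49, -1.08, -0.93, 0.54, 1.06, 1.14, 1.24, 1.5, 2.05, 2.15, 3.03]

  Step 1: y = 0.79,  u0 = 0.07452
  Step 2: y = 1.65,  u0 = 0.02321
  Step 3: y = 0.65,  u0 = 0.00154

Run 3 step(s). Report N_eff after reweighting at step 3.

N_eff = 12.2186

step 1: w=[0.0020, 0.0047, 0.0051, 0.0167, 0.0242, 0.1798, 0.1785, 0.1725, 0.1632, 0.1325, 0.0626, 0.0522, 0.0058]  mean=1.0835  Neff=6.8601  idx=[5, 5, 5, 6, 6, 7, 7, 8, 8, 9, 9, 10, 12]
step 2: w=[0.0452, 0.0452, 0.0452, 0.0833, 0.0833, 0.0885, 0.0885, 0.0944, 0.0944, 0.1044, 0.1044, 0.0949, 0.0284]  mean=1.2793  Neff=11.7522  idx=[0, 2, 3, 4, 5, 6, 7, 7, 8, 9, 10, 10, 11]
step 3: w=[0.1002, 0.1002, 0.0900, 0.0900, 0.0856, 0.0856, 0.0794, 0.0794, 0.0794, 0.0613, 0.0613, 0.0613, 0.0260]  mean=1.1191  Neff=12.2186  idx=[0, 0, 1, 2, 3, 4, 4, 5, 6, 7, 8, 9, 11]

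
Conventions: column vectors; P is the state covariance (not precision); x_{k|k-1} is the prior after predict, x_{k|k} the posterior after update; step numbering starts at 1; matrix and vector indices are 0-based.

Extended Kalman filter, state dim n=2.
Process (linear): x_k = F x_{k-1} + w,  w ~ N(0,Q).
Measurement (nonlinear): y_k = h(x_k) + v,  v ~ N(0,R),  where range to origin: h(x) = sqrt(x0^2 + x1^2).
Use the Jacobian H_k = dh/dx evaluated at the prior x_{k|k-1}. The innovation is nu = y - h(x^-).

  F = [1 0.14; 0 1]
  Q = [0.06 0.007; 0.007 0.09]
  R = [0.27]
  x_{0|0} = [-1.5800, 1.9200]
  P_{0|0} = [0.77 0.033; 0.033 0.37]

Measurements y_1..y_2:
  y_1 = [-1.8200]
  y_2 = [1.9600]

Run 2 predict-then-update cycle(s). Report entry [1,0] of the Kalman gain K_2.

K[1,0] = 0.3325

step 1: x^-=[-1.3112, 1.9200]  P^-=[0.8465 0.0918; 0.0918 0.4600]  H_jac=[-0.5640 0.8258]  S=[0.7674]  K=[-0.5233; 0.4275]  nu=[-4.1450]  x^+=[0.8578, 0.1479]  P^+=[0.6364 0.2635; 0.2635 0.3197]
step 2: x^-=[0.8785, 0.1479]  P^-=[0.7764 0.3152; 0.3152 0.4097]  H_jac=[0.9861 0.1660]  S=[1.1395]  K=[0.7178; 0.3325]  nu=[1.0691]  x^+=[1.6460, 0.5033]  P^+=[0.1893 0.0433; 0.0433 0.2837]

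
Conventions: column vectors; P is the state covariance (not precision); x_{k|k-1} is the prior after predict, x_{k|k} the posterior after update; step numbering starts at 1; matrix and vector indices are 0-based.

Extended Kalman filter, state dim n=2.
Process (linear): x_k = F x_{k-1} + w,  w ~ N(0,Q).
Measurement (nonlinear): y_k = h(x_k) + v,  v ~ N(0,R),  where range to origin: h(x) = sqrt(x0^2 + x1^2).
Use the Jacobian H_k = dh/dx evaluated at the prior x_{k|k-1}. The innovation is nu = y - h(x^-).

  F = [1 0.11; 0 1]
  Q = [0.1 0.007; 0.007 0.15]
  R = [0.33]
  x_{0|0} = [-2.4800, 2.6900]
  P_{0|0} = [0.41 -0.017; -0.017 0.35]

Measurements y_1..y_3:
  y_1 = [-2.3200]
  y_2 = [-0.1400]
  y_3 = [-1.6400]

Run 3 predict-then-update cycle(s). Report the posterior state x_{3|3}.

step 1: x^-=[-2.1841, 2.6900]  P^-=[0.5105 0.0285; 0.0285 0.5000]  H_jac=[-0.6303 0.7763]  S=[0.8063]  K=[-0.3717; 0.4591]  nu=[-5.7850]  x^+=[-0.0341, 0.0338]  P^+=[0.3991 0.1661; 0.1661 0.3300]
step 2: x^-=[-0.0304, 0.0338]  P^-=[0.5397 0.2094; 0.2094 0.4800]  H_jac=[-0.6682 0.7440]  S=[0.6285]  K=[-0.3258; 0.3457]  nu=[-0.1855]  x^+=[0.0301, -0.0303]  P^+=[0.4729 0.2802; 0.2802 0.4049]
step 3: x^-=[0.0267, -0.0303]  P^-=[0.6395 0.3317; 0.3317 0.5549]  H_jac=[0.6617 -0.7498]  S=[0.5928]  K=[0.2942; -0.3316]  nu=[-1.6804]  x^+=[-0.4676, 0.5270]  P^+=[0.5882 0.3896; 0.3896 0.4897]

x_post = [-0.4676, 0.5270]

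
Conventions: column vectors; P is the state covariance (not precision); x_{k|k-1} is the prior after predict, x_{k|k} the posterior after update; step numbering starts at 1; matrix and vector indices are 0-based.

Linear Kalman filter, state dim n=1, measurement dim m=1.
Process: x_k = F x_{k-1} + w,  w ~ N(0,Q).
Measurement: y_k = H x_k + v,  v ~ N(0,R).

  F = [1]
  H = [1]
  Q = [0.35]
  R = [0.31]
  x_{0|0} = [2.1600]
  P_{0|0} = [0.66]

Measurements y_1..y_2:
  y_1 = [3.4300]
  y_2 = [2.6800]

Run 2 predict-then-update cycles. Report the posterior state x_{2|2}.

step 1: x^-=[2.1600]  P^-=[1.0100]  S=[1.3200]  K=[0.7652]  nu=[1.2700]  x^+=[3.1317]  P^+=[0.2372]
step 2: x^-=[3.1317]  P^-=[0.5872]  S=[0.8972]  K=[0.6545]  nu=[-0.4517]  x^+=[2.8361]  P^+=[0.2029]

x_post = [2.8361]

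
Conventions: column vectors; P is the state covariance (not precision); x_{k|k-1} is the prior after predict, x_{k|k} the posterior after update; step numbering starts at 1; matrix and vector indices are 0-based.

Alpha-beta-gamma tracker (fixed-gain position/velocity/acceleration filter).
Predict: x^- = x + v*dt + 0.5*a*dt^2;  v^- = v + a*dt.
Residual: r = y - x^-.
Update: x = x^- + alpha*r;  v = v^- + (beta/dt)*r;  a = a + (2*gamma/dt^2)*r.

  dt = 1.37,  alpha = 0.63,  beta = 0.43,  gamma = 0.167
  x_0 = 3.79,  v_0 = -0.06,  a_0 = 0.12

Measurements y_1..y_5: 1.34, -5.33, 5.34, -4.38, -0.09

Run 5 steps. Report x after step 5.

step 1: x_pred=3.8204  r=-2.4804  x^+=2.2578  v^+=-0.6741  a^+=-0.3214
step 2: x_pred=1.0326  r=-6.3626  x^+=-2.9758  v^+=-3.1115  a^+=-1.4536
step 3: x_pred=-8.6027  r=13.9427  x^+=0.1812  v^+=-0.7268  a^+=1.0275
step 4: x_pred=0.1498  r=-4.5298  x^+=-2.7040  v^+=-0.7408  a^+=0.2214
step 5: x_pred=-3.5111  r=3.4211  x^+=-1.3558  v^+=0.6363  a^+=0.8302

x_post = -1.3558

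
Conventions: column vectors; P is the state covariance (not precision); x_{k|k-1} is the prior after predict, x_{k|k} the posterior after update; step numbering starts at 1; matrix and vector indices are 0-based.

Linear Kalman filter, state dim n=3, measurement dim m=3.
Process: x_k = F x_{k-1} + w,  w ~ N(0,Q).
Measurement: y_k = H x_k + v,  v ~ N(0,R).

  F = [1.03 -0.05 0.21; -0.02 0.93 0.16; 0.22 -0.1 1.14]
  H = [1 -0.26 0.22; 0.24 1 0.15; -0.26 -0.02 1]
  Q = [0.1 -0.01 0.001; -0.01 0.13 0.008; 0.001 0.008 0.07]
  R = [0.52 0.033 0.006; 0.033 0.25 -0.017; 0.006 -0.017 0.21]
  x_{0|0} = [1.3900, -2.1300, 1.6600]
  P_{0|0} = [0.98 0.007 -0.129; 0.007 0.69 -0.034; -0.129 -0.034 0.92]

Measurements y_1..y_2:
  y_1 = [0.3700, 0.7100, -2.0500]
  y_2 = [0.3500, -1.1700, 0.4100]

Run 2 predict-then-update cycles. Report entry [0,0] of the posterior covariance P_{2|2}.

step 1: x^-=[1.8868, -1.7431, 2.4112]  P^-=[1.1262 -0.0517 0.2912; -0.0517 0.7412 0.0717; 0.2912 0.0717 1.2627]  S=[1.9042 0.1758 0.2480; 0.1758 1.1021 0.2310; 0.2480 0.2310 1.3943]  K=[0.6351 0.1662 -0.1409; -0.1809 0.7071 -0.0346; 0.1750 0.1043 0.8019]  nu=[-2.5005, 1.6386, -4.0055]  x^+=[1.1353, 0.0062, -1.0673]  P^+=[0.3180 -0.0195 0.0537; -0.0195 0.1793 -0.0218; 0.0537 -0.0218 0.1812]
step 2: x^-=[0.9450, -0.1877, -0.9676]  P^-=[0.4715 -0.0330 0.1868; -0.0330 0.2838 -0.0032; 0.1868 -0.0032 0.3554]  S=[1.1276 0.0905 0.1385; 0.0905 0.5656 0.0443; 0.1385 0.0443 0.5001]  K=[0.4534 0.1193 -0.0064; -0.1351 0.5092 -0.0083; 0.1589 0.0985 0.5610]  nu=[-0.4309, -1.0639, 1.6195]  x^+=[0.6123, -0.6846, -0.2322]  P^+=[0.2227 -0.0171 0.0569; -0.0171 0.1290 -0.0131; 0.0569 -0.0131 0.1316]

P_post[0,0] = 0.2227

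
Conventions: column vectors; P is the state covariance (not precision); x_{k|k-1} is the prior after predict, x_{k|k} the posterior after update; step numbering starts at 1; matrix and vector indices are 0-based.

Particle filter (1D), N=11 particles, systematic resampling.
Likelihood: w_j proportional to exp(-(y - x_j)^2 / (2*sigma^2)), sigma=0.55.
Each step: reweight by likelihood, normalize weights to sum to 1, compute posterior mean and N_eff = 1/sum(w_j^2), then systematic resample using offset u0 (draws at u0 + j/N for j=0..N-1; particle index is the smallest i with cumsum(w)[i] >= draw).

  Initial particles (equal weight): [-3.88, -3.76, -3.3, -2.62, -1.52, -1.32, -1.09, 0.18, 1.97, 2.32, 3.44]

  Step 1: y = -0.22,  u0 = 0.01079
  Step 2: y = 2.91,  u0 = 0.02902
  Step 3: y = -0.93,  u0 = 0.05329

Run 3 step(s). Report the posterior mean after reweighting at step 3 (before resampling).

step 1: w=[0.0000, 0.0000, 0.0000, 0.0001, 0.0489, 0.1082, 0.2288, 0.6137, 0.0003, 0.0000, 0.0000]  mean=-0.3557  Neff=2.2570  idx=[4, 5, 6, 6, 6, 7, 7, 7, 7, 7, 7]
step 2: w=[0.0000, 0.0000, 0.0000, 0.0000, 0.0000, 0.1667, 0.1667, 0.1667, 0.1667, 0.1667, 0.1667]  mean=0.1800  Neff=6.0000  idx=[5, 5, 6, 6, 7, 7, 8, 8, 9, 10, 10]
step 3: w=[0.0909, 0.0909, 0.0909, 0.0909, 0.0909, 0.0909, 0.0909, 0.0909, 0.0909, 0.0909, 0.0909]  mean=0.1800  Neff=11.0000  idx=[0, 1, 2, 3, 4, 5, 6, 7, 8, 9, 10]

post_mean = 0.1800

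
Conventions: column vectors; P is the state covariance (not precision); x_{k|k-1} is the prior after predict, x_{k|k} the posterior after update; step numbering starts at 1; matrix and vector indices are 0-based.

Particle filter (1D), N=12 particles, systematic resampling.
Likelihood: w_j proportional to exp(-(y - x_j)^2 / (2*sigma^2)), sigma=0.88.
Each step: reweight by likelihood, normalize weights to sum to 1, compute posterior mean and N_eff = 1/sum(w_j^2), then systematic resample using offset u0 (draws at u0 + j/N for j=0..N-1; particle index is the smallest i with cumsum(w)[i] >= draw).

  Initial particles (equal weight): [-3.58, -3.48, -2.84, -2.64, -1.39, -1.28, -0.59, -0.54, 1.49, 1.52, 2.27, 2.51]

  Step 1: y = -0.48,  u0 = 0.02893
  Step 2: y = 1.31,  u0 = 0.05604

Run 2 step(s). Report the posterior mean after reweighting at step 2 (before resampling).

step 1: w=[0.0006, 0.0009, 0.0079, 0.0141, 0.1680, 0.1897, 0.2846, 0.2861, 0.0234, 0.0217, 0.0022, 0.0009]  mean=-0.7884  Neff=4.3790  idx=[4, 4, 5, 5, 5, 6, 6, 6, 7, 7, 7, 7]
step 2: w=[0.0115, 0.0115, 0.0167, 0.0167, 0.0167, 0.1234, 0.1234, 0.1234, 0.1392, 0.1392, 0.1392, 0.1392]  mean=-0.6150  Neff=8.0455  idx=[3, 5, 6, 6, 7, 8, 8, 9, 10, 10, 11, 11]

post_mean = -0.6150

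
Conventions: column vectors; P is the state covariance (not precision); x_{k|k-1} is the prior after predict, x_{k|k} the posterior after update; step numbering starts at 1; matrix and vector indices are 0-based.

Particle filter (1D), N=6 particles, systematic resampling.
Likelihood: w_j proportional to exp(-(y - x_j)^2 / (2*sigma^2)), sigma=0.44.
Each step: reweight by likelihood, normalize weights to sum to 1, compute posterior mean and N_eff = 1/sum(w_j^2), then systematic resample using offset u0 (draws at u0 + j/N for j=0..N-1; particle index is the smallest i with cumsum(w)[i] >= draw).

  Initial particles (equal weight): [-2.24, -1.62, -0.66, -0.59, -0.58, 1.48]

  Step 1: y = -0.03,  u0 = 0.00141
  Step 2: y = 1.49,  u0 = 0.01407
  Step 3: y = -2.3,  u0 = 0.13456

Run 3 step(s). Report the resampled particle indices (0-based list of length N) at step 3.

step 1: w=[0.0000, 0.0012, 0.2835, 0.3515, 0.3617, 0.0022]  mean=-0.6029  Neff=2.9875  idx=[2, 2, 3, 3, 4, 4]
step 2: w=[0.0903, 0.0903, 0.1939, 0.1939, 0.2158, 0.2158]  mean=-0.5983  Neff=5.4152  idx=[0, 2, 2, 3, 4, 5]
step 3: w=[0.2750, 0.1501, 0.1501, 0.1501, 0.1374, 0.1374]  mean=-0.6065  Neff=5.5264  idx=[0, 1, 2, 3, 4, 5]

resampled_idx = [0, 1, 2, 3, 4, 5]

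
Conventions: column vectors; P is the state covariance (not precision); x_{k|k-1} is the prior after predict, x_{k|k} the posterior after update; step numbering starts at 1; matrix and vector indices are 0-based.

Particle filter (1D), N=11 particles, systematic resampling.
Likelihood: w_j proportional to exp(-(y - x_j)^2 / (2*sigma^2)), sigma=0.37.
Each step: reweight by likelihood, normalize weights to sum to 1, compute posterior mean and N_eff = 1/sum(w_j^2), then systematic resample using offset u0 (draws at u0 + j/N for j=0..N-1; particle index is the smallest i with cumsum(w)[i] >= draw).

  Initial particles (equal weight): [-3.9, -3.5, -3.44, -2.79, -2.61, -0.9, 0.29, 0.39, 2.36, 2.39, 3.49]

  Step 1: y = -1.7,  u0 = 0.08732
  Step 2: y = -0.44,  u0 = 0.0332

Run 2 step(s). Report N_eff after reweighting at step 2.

N_eff = 7.0000

step 1: w=[0.0000, 0.0000, 0.0001, 0.0825, 0.3071, 0.6103, 0.0000, 0.0000, 0.0000, 0.0000, 0.0000]  mean=-1.5813  Neff=2.1115  idx=[4, 4, 4, 4, 5, 5, 5, 5, 5, 5, 5]
step 2: w=[0.0000, 0.0000, 0.0000, 0.0000, 0.1429, 0.1429, 0.1429, 0.1429, 0.1429, 0.1429, 0.1429]  mean=-0.9000  Neff=7.0000  idx=[4, 4, 5, 6, 6, 7, 8, 8, 9, 9, 10]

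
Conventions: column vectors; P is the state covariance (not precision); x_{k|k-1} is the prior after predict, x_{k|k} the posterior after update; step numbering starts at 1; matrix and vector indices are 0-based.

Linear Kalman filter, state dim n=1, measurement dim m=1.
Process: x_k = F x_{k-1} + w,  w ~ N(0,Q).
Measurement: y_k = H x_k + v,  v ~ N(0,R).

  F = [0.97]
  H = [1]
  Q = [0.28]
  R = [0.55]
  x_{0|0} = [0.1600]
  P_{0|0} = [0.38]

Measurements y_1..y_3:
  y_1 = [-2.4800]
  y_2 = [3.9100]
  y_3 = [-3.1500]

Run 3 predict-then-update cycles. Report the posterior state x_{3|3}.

x_post = [-0.8950]

step 1: x^-=[0.1552]  P^-=[0.6375]  S=[1.1875]  K=[0.5369]  nu=[-2.6352]  x^+=[-1.2595]  P^+=[0.2953]
step 2: x^-=[-1.2217]  P^-=[0.5578]  S=[1.1078]  K=[0.5035]  nu=[5.1317]  x^+=[1.3622]  P^+=[0.2769]
step 3: x^-=[1.3214]  P^-=[0.5406]  S=[1.0906]  K=[0.4957]  nu=[-4.4714]  x^+=[-0.8950]  P^+=[0.2726]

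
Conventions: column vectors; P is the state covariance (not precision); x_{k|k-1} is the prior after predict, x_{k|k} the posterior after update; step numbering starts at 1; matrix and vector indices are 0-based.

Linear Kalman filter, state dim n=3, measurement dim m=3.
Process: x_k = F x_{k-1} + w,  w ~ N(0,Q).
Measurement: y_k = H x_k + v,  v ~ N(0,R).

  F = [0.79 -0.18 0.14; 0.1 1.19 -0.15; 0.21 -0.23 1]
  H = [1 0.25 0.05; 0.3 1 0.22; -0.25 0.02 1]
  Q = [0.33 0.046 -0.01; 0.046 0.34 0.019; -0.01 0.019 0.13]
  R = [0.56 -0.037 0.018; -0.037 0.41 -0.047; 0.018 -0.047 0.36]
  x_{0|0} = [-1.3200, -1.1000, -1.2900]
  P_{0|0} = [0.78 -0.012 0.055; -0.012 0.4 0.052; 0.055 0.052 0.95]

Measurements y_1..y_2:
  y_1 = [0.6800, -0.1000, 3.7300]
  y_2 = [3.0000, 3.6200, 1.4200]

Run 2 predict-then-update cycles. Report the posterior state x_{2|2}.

step 1: x^-=[-1.0254, -1.2475, -1.3142]  P^-=[0.8613 -0.0048 0.3056; -0.0048 0.9125 -0.1519; 0.3056 -0.1519 1.1359]  S=[1.5056 0.5128 0.1279; 0.5128 1.4257 0.0800; 0.1279 0.0800 1.3913]  K=[0.5744 0.0178 0.0110; -0.0661 0.6465 -0.1263; 0.1381 0.0416 0.7443]  nu=[2.0830, 1.7442, 4.8128]  x^+=[0.2552, -0.8655, 2.6280]  P^+=[0.3517 -0.1429 0.1043; -0.1429 0.3426 -0.1196; 0.1043 -0.1196 0.2969]
step 2: x^-=[0.7253, -1.3986, 2.8807]  P^-=[0.6362 -0.1717 0.2463; -0.1717 0.8410 -0.2837; 0.2463 -0.2837 0.5732]  S=[1.1819 0.2139 0.0711; 0.2139 1.1407 -0.1345; 0.0711 -0.1345 0.8405]  K=[0.5139 -0.0259 0.0521; -0.0848 0.6347 -0.1577; 0.1431 -0.0313 0.5848]  nu=[2.4803, 4.1673, -1.2514]  x^+=[1.8268, 1.2335, 2.3735]  P^+=[0.3225 -0.1537 0.1129; -0.1537 0.3463 -0.1335; 0.1129 -0.1335 0.2455]

x_post = [1.8268, 1.2335, 2.3735]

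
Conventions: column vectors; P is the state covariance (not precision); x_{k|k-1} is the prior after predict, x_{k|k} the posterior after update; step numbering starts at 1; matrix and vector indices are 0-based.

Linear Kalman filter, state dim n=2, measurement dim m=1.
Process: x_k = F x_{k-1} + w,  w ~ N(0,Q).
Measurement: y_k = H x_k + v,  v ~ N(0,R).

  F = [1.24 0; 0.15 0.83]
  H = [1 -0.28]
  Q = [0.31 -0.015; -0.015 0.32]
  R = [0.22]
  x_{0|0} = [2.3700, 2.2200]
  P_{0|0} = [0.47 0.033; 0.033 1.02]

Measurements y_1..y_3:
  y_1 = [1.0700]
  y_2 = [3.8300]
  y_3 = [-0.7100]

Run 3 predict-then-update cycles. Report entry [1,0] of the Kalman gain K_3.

K[1,0] = 0.0223

step 1: x^-=[2.9388, 2.1981]  P^-=[1.0327 0.1064; 0.1064 1.0415]  S=[1.2747]  K=[0.7867; -0.1453]  nu=[-1.2533]  x^+=[1.9528, 2.3802]  P^+=[0.2437 0.2521; 0.2521 1.0146]
step 2: x^-=[2.4214, 2.2685]  P^-=[0.6847 0.2898; 0.2898 1.0872]  S=[0.8276]  K=[0.7292; -0.0177]  nu=[2.0438]  x^+=[3.9118, 2.2324]  P^+=[0.2446 0.3005; 0.3005 1.0869]
step 3: x^-=[4.8506, 2.4397]  P^-=[0.6860 0.3397; 0.3397 1.1491]  S=[0.8059]  K=[0.7332; 0.0223]  nu=[-4.8775]  x^+=[1.2742, 2.3309]  P^+=[0.2527 0.3265; 0.3265 1.1487]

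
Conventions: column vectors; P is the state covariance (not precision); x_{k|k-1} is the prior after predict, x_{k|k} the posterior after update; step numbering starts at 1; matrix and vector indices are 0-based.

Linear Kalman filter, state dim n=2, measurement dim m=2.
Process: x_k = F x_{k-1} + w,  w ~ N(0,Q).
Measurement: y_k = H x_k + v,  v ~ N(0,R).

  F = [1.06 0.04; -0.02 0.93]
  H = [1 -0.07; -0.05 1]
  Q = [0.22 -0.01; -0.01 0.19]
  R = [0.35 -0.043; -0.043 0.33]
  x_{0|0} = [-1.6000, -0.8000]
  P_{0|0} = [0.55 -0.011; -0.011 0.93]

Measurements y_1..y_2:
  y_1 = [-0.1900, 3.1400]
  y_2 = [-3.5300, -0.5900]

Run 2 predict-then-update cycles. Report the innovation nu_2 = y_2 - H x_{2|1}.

step 1: x^-=[-1.7280, -0.7120]  P^-=[0.8385 0.0021; 0.0021 0.9950]  S=[1.1931 -0.1525; -0.1525 1.3269]  K=[0.7093 0.0515; 0.0398 0.7544]  nu=[1.4882, 3.7656]  x^+=[-0.4786, 2.1878]  P^+=[0.2459 -0.0012; -0.0012 0.2472]
step 2: x^-=[-0.4198, 2.0443]  P^-=[0.4966 -0.0072; -0.0072 0.4039]  S=[0.8496 -0.1033; -0.1033 0.7359]  K=[0.5899 0.0393; 0.0255 0.5530]  nu=[-2.9671, -2.6553]  x^+=[-2.2745, 0.5004]  P^+=[0.2046 -0.0022; -0.0022 0.1813]

innov = [-2.9671, -2.6553]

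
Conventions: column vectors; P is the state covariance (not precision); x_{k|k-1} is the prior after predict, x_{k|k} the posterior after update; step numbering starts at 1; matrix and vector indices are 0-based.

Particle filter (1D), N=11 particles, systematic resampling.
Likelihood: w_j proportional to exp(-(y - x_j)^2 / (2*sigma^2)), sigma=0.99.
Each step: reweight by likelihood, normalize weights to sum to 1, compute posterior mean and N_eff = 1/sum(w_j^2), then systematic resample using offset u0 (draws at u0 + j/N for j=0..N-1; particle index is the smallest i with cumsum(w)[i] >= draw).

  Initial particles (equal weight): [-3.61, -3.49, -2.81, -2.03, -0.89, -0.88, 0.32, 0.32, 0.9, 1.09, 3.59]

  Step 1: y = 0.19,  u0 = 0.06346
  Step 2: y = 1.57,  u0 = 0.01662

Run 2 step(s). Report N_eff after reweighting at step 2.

N_eff = 7.6954

step 1: w=[0.0001, 0.0002, 0.0022, 0.0175, 0.1193, 0.1206, 0.2145, 0.2145, 0.1673, 0.1431, 0.0006]  mean=0.1906  Neff=5.8968  idx=[4, 5, 5, 6, 6, 7, 7, 8, 8, 9, 9]
step 2: w=[0.0086, 0.0088, 0.0088, 0.0849, 0.0849, 0.0849, 0.0849, 0.1498, 0.1498, 0.1674, 0.1674]  mean=0.7200  Neff=7.6954  idx=[1, 3, 5, 6, 7, 7, 8, 8, 9, 10, 10]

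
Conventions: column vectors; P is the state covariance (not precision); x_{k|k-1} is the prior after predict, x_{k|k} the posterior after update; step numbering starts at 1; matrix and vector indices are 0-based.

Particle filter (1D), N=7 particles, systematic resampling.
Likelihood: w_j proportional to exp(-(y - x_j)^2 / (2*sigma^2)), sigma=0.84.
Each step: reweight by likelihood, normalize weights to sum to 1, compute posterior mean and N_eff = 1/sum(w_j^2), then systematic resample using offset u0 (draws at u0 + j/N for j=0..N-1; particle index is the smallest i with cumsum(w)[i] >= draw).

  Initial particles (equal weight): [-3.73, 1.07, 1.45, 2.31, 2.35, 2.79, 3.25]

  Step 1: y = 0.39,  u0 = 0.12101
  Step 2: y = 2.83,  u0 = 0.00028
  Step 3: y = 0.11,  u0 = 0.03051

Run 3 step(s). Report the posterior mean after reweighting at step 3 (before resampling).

step 1: w=[0.0000, 0.5415, 0.3390, 0.0551, 0.0494, 0.0127, 0.0023]  mean=1.3572  Neff=2.4166  idx=[1, 1, 1, 2, 2, 2, 4]
step 2: w=[0.0568, 0.0568, 0.0568, 0.1322, 0.1322, 0.1322, 0.4330]  mean=1.7750  Neff=4.0062  idx=[0, 2, 3, 4, 6, 6, 6]
step 3: w=[0.3085, 0.3085, 0.1661, 0.1661, 0.0169, 0.0169, 0.0169]  mean=1.2612  Neff=4.0585  idx=[0, 0, 1, 1, 1, 2, 3]

post_mean = 1.2612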